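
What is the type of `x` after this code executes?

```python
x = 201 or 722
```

'or' returns first truthy value (int)

int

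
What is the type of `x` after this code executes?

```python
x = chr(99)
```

chr() returns str (single char)

str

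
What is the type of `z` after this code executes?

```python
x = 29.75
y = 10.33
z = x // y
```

float // float = float

float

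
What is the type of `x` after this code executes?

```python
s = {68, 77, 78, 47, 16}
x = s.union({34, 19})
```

set.union() returns a new set

set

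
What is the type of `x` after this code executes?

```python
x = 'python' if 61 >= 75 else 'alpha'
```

Both branches of conditional are str

str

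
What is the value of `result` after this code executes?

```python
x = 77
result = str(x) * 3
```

x = 77; result = '777777'

'777777'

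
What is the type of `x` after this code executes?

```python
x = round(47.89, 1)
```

round() with decimal places returns float

float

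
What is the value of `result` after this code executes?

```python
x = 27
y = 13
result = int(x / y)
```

x = 27; y = 13; result = 2

2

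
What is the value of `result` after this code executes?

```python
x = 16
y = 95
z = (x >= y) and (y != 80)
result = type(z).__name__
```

x is int; y is int; z is bool; result = 'bool'

'bool'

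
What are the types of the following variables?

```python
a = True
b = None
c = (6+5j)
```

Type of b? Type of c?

b is assigned None, whose type is NoneType; c is assigned (6+5j), an int plus an imaginary literal (j suffix), which evaluates to complex

NoneType, complex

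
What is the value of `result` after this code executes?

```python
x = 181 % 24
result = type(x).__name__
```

x is int; result = 'int'

'int'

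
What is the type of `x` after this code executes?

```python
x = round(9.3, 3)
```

round() with decimal places returns float

float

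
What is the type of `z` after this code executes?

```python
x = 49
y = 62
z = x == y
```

Equality comparison returns bool

bool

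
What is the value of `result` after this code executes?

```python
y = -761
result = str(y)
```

y = -761; result = '-761'

'-761'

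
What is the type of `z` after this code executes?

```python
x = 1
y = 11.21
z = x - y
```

int - float = float

float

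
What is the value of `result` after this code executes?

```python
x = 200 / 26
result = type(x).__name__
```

x is float; result = 'float'

'float'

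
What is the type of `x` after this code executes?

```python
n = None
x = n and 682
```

'and' returns first falsy value (None)

NoneType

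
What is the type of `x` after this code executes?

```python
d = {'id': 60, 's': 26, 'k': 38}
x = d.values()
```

.values() returns dict_values view

dict_values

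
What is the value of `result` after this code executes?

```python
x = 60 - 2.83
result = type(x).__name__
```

x is float; result = 'float'

'float'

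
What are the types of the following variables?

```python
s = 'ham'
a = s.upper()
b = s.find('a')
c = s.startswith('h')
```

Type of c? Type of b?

startswith() returns bool; find() returns int

bool, int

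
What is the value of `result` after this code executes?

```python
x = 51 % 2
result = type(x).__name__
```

x is int; result = 'int'

'int'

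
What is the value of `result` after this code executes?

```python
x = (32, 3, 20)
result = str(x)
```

x = (32, 3, 20); result = '(32, 3, 20)'

'(32, 3, 20)'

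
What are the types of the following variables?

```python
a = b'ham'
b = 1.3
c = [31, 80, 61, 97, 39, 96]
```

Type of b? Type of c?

b is assigned a number with a decimal point, so it is a float; c is assigned a list literal (square brackets)

float, list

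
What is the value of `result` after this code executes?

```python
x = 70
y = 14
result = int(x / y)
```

x = 70; y = 14; result = 5

5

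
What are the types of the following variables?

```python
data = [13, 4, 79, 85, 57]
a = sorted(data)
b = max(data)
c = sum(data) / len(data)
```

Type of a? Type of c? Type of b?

sorted() returns list; int / int = float; max of ints returns int

list, float, int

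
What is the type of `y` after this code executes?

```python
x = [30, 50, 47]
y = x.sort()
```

list.sort() returns None (mutates in place)

NoneType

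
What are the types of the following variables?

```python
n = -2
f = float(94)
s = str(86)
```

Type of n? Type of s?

n is assigned a bare integer (no decimal point), so it is an int; s is assigned the result of calling str(), which returns a str

int, str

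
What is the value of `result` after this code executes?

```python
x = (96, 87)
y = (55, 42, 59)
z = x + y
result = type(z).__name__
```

x is tuple; y is tuple; z is tuple; result = 'tuple'

'tuple'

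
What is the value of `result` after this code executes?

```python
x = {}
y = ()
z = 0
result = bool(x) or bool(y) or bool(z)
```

x = {}; y = (); z = 0; result = False

False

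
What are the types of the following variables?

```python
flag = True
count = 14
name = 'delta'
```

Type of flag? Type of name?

flag is assigned the constant True, which has type bool; name is assigned a quoted string literal, so it is a str

bool, str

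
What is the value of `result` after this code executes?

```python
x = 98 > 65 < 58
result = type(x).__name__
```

x is bool; result = 'bool'

'bool'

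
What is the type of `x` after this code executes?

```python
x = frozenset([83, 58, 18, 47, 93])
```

frozenset() returns frozenset

frozenset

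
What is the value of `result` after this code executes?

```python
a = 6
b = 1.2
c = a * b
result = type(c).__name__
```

a is int; b is float; c is float; result = 'float'

'float'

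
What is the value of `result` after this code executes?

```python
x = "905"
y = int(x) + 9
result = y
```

x = '905'; y = 914; result = 914

914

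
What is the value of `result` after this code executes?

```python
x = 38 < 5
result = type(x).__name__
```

x is bool; result = 'bool'

'bool'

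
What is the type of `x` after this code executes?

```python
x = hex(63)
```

hex() returns str representation

str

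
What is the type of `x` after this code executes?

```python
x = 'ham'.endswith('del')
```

str.endswith() returns bool

bool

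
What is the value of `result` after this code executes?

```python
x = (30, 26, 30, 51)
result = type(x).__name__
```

x is tuple; result = 'tuple'

'tuple'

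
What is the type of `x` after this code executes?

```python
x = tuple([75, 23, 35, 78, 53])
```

tuple() constructor returns tuple

tuple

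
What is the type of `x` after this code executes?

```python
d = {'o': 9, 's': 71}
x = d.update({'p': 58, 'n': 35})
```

dict.update() returns None

NoneType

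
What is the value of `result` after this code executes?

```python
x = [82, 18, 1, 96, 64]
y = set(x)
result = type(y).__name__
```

x is list; y is set; result = 'set'

'set'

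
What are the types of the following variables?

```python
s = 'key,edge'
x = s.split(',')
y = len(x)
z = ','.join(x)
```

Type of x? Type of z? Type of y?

str.split() returns list; str.join() returns str; len() returns int

list, str, int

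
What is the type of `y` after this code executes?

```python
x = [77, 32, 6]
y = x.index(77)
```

list.index() returns int

int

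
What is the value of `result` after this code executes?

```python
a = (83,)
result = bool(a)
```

a = (83,); result = True

True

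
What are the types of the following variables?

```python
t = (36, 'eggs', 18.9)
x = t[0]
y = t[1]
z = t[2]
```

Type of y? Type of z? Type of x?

tuple[1] is str; tuple[2] is float; tuple[0] is int

str, float, int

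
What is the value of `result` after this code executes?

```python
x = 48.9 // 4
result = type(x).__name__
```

x is float; result = 'float'

'float'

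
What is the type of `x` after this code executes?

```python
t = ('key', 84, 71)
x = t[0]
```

Index 0 of tuple is a str literal

str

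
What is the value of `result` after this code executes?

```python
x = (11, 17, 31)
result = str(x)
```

x = (11, 17, 31); result = '(11, 17, 31)'

'(11, 17, 31)'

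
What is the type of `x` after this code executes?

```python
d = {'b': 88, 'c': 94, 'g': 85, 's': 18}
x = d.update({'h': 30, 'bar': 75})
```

dict.update() returns None

NoneType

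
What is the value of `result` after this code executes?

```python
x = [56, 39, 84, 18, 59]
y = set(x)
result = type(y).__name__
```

x is list; y is set; result = 'set'

'set'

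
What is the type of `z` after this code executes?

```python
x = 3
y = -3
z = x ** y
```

int ** negative = float

float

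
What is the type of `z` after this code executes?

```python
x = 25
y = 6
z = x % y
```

int % int = int

int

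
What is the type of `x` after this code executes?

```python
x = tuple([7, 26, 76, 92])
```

tuple() constructor returns tuple

tuple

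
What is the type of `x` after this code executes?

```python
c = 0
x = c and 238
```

'and' returns first falsy value (0 is int)

int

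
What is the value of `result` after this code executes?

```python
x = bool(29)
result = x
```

x = True; result = True

True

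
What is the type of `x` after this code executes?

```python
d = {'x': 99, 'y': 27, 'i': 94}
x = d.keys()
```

.keys() returns dict_keys view

dict_keys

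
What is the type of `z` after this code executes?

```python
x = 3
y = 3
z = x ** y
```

positive int ** positive int = int

int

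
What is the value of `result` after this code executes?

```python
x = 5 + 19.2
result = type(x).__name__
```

x is float; result = 'float'

'float'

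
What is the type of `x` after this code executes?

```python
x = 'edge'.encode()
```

str.encode() returns bytes

bytes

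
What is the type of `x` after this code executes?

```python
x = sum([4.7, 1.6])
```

sum() of floats returns float

float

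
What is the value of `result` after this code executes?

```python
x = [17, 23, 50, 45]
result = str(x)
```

x = [17, 23, 50, 45]; result = '[17, 23, 50, 45]'

'[17, 23, 50, 45]'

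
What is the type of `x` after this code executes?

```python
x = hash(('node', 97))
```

hash() returns int

int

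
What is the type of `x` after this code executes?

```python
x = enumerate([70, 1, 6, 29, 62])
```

enumerate() returns an enumerate object

enumerate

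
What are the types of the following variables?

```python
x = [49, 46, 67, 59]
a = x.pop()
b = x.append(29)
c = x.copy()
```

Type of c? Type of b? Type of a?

copy() returns list; append() returns None; pop() returns element

list, NoneType, int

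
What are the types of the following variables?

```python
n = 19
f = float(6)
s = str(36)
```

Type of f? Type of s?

f is assigned the result of calling float(), which returns a float; s is assigned the result of calling str(), which returns a str

float, str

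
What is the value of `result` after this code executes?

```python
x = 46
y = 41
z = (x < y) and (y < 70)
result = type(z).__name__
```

x is int; y is int; z is bool; result = 'bool'

'bool'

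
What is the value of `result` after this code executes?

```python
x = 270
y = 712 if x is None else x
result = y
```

x = 270; y = 270; result = 270

270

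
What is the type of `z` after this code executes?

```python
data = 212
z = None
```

None has type NoneType

NoneType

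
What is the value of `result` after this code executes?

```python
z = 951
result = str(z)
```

z = 951; result = '951'

'951'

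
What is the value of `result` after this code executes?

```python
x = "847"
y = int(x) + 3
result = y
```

x = '847'; y = 850; result = 850

850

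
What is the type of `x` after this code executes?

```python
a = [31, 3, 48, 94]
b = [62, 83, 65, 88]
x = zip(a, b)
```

zip() returns a zip object

zip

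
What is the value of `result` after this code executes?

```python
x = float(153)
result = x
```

x = 153.0; result = 153.0

153.0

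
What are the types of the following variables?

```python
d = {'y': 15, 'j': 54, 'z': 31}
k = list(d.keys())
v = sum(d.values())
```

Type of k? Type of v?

list() converts to list; sum of ints is int

list, int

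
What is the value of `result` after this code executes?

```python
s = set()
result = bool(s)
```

s = set(); result = False

False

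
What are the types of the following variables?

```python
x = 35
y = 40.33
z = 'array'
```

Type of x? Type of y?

x is assigned a bare integer (no decimal point), so it is an int; y is assigned a number with a decimal point, so it is a float

int, float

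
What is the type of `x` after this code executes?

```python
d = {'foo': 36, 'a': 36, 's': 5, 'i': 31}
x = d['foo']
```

Accessing dict[str, int] with str key returns int

int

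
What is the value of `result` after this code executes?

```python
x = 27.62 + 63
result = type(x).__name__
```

x is float; result = 'float'

'float'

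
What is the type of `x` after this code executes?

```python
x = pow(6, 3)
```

pow(int, int) returns int

int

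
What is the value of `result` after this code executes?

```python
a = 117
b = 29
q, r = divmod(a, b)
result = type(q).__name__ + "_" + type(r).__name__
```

a is int; b is int; q is int; r is int; result = 'int_int'

'int_int'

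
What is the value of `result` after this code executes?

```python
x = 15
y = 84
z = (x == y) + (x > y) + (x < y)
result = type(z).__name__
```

x is int; y is int; z is int; result = 'int'

'int'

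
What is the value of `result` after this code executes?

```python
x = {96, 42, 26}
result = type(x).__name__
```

x is set; result = 'set'

'set'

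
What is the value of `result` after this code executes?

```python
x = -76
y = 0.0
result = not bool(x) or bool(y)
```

x = -76; y = 0.0; result = False

False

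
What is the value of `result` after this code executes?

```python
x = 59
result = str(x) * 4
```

x = 59; result = '59595959'

'59595959'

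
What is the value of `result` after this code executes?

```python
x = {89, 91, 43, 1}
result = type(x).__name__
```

x is set; result = 'set'

'set'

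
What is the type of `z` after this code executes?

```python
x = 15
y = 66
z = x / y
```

int / int = float

float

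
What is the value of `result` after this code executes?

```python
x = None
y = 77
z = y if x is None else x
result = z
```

x = None; y = 77; z = 77; result = 77

77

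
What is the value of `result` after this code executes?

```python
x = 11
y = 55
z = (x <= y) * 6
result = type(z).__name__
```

x is int; y is int; z is int; result = 'int'

'int'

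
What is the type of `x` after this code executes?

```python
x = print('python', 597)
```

print() returns None

NoneType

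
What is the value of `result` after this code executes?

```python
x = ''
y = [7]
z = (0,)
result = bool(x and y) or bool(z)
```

x = ''; y = [7]; z = (0,); result = True

True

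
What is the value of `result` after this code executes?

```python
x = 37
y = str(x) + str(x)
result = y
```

x = 37; y = '3737'; result = '3737'

'3737'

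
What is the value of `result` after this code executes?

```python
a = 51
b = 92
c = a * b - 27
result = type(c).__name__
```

a is int; b is int; c is int; result = 'int'

'int'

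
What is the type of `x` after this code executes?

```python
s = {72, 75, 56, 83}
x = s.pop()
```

Popping from set[int] returns int

int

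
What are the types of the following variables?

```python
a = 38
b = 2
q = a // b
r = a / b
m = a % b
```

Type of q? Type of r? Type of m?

// returns int; / returns float; % of ints returns int

int, float, int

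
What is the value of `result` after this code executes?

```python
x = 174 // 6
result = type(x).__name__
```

x is int; result = 'int'

'int'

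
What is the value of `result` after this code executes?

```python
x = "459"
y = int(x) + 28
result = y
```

x = '459'; y = 487; result = 487

487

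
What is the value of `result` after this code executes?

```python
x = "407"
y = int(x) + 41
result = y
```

x = '407'; y = 448; result = 448

448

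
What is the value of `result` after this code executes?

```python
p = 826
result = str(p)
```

p = 826; result = '826'

'826'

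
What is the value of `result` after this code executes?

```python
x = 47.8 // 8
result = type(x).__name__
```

x is float; result = 'float'

'float'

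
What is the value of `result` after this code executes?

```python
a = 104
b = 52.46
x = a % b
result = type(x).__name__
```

a is int; b is float; x is float; result = 'float'

'float'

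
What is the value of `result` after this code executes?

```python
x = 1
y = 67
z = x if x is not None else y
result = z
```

x = 1; y = 67; z = 1; result = 1

1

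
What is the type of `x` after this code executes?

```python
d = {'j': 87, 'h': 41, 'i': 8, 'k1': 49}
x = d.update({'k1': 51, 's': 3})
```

dict.update() returns None

NoneType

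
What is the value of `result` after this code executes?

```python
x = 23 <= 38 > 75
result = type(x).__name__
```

x is bool; result = 'bool'

'bool'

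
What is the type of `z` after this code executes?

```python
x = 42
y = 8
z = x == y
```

Comparison returns bool

bool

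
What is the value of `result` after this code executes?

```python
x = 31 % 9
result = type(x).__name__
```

x is int; result = 'int'

'int'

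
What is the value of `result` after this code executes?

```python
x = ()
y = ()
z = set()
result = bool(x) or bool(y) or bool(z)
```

x = (); y = (); z = set(); result = False

False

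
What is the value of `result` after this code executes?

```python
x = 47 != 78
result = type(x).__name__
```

x is bool; result = 'bool'

'bool'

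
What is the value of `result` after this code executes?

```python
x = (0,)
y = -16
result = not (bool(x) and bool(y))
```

x = (0,); y = -16; result = False

False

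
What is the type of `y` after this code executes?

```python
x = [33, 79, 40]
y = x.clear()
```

list.clear() returns None

NoneType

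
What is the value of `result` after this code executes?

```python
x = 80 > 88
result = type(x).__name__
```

x is bool; result = 'bool'

'bool'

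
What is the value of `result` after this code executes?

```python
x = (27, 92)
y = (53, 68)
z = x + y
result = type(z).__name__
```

x is tuple; y is tuple; z is tuple; result = 'tuple'

'tuple'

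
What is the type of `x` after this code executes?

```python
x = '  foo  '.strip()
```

str.strip() returns str

str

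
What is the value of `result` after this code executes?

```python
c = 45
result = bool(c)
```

c = 45; result = True

True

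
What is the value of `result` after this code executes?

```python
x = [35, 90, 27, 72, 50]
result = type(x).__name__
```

x is list; result = 'list'

'list'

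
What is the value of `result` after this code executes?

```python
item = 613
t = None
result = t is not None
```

item = 613; t = None; result = False

False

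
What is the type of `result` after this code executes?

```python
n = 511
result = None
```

None has type NoneType

NoneType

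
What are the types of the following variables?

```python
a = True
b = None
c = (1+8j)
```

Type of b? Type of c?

b is assigned None, whose type is NoneType; c is assigned (1+8j), an int plus an imaginary literal (j suffix), which evaluates to complex

NoneType, complex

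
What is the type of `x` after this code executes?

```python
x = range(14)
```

range() returns a range object

range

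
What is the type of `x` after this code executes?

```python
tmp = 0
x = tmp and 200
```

'and' returns first falsy value (0 is int)

int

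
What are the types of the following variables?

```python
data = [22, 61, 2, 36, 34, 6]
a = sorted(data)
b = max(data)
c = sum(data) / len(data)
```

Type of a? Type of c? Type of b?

sorted() returns list; int / int = float; max of ints returns int

list, float, int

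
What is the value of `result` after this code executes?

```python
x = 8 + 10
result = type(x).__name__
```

x is int; result = 'int'

'int'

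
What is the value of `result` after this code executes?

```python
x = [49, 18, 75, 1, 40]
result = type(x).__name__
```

x is list; result = 'list'

'list'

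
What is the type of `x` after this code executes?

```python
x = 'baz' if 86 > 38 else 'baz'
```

Both branches of conditional are str

str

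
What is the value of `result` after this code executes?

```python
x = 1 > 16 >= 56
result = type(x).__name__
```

x is bool; result = 'bool'

'bool'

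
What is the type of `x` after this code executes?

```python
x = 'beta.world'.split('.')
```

str.split() returns list

list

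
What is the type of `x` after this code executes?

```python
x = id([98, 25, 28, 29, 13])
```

id() returns int

int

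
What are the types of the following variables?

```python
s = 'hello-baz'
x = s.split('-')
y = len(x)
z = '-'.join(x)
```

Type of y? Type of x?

len() returns int; str.split() returns list

int, list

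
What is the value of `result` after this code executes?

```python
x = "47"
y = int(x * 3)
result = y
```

x = '47'; y = 474747; result = 474747

474747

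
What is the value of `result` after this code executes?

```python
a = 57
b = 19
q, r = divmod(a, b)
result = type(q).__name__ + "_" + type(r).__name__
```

a is int; b is int; q is int; r is int; result = 'int_int'

'int_int'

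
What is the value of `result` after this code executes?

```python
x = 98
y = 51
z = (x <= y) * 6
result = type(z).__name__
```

x is int; y is int; z is int; result = 'int'

'int'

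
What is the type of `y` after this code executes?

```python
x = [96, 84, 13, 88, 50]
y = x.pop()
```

list.pop() returns the popped element

int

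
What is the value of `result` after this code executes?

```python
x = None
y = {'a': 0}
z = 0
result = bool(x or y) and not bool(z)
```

x = None; y = {'a': 0}; z = 0; result = True

True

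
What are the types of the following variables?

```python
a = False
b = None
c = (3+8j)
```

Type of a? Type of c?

a is assigned the constant False, which has type bool; c is assigned (3+8j), an int plus an imaginary literal (j suffix), which evaluates to complex

bool, complex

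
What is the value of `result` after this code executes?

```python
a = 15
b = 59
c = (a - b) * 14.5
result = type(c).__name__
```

a is int; b is int; c is float; result = 'float'

'float'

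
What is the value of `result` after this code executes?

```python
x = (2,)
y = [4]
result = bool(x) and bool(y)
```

x = (2,); y = [4]; result = True

True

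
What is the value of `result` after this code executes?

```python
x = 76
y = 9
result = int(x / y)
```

x = 76; y = 9; result = 8

8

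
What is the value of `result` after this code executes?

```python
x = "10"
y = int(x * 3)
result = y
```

x = '10'; y = 101010; result = 101010

101010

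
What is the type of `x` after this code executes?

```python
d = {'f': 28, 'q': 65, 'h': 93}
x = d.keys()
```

.keys() returns dict_keys view

dict_keys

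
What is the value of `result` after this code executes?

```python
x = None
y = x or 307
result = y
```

x = None; y = 307; result = 307

307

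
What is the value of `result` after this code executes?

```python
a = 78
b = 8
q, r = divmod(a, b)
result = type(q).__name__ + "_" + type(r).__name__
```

a is int; b is int; q is int; r is int; result = 'int_int'

'int_int'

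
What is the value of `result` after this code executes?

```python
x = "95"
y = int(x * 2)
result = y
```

x = '95'; y = 9595; result = 9595

9595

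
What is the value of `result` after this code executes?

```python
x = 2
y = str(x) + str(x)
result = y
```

x = 2; y = '22'; result = '22'

'22'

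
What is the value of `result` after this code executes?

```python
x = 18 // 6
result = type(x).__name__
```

x is int; result = 'int'

'int'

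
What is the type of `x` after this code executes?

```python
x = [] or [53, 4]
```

'or' returns first truthy value (list)

list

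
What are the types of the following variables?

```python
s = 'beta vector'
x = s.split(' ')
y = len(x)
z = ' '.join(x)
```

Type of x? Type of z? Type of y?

str.split() returns list; str.join() returns str; len() returns int

list, str, int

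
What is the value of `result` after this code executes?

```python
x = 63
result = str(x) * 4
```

x = 63; result = '63636363'

'63636363'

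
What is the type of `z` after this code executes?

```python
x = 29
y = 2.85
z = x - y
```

int - float = float

float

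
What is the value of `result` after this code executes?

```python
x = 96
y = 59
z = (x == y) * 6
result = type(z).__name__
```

x is int; y is int; z is int; result = 'int'

'int'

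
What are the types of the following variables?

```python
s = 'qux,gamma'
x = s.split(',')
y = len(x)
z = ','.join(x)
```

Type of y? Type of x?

len() returns int; str.split() returns list

int, list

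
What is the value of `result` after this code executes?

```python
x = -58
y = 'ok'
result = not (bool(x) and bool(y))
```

x = -58; y = 'ok'; result = False

False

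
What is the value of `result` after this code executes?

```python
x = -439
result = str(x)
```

x = -439; result = '-439'

'-439'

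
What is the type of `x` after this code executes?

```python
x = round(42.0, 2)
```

round() with decimal places returns float

float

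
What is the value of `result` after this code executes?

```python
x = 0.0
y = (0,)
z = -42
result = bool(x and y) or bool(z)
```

x = 0.0; y = (0,); z = -42; result = True

True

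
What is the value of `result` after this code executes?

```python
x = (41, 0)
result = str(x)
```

x = (41, 0); result = '(41, 0)'

'(41, 0)'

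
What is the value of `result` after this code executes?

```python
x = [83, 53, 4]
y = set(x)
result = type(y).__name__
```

x is list; y is set; result = 'set'

'set'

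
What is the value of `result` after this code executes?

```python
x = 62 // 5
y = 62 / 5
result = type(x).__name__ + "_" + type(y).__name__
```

x is int; y is float; result = 'int_float'

'int_float'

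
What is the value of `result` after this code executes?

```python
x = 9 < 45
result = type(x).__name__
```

x is bool; result = 'bool'

'bool'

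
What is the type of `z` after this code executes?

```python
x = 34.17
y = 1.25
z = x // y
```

float // float = float

float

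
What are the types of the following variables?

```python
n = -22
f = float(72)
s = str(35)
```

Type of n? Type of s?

n is assigned a bare integer (no decimal point), so it is an int; s is assigned the result of calling str(), which returns a str

int, str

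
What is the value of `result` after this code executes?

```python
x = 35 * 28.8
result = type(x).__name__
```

x is float; result = 'float'

'float'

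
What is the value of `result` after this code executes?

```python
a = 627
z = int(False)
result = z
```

a = 627; z = 0; result = 0

0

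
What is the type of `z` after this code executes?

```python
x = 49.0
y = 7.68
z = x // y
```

float // float = float

float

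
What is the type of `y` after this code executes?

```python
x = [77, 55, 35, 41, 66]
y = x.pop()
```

list.pop() returns the popped element

int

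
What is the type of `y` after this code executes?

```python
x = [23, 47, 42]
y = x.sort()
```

list.sort() returns None (mutates in place)

NoneType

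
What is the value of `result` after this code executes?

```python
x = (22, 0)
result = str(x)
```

x = (22, 0); result = '(22, 0)'

'(22, 0)'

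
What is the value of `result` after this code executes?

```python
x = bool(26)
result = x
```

x = True; result = True

True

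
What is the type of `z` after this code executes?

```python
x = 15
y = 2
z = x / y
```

int / int = float

float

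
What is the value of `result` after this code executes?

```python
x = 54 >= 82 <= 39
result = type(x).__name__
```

x is bool; result = 'bool'

'bool'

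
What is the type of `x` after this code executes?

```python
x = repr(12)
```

repr() returns str

str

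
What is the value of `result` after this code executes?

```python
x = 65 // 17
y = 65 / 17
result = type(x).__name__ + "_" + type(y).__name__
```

x is int; y is float; result = 'int_float'

'int_float'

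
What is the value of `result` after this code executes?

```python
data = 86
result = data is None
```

data = 86; result = False

False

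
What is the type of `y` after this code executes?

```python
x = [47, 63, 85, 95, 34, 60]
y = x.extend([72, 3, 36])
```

list.extend() returns None

NoneType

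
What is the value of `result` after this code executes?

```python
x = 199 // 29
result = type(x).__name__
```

x is int; result = 'int'

'int'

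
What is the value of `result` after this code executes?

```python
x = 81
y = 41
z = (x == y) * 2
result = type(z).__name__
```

x is int; y is int; z is int; result = 'int'

'int'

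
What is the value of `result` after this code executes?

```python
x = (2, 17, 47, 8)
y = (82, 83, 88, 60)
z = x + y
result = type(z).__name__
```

x is tuple; y is tuple; z is tuple; result = 'tuple'

'tuple'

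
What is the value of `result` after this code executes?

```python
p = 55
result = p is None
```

p = 55; result = False

False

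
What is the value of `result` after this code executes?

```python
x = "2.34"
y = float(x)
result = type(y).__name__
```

x is str; y is float; result = 'float'

'float'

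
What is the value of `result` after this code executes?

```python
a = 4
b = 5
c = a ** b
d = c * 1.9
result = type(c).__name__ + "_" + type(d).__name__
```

a is int; b is int; c is int; d is float; result = 'int_float'

'int_float'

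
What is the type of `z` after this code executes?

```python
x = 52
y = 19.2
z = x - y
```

int - float = float

float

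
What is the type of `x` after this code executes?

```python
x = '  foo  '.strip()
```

str.strip() returns str

str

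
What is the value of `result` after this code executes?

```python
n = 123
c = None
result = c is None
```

n = 123; c = None; result = True

True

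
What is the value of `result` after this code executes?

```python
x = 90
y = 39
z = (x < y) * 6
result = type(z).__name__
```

x is int; y is int; z is int; result = 'int'

'int'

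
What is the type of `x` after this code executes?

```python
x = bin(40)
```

bin() returns str representation

str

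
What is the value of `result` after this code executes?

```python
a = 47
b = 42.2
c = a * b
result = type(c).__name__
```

a is int; b is float; c is float; result = 'float'

'float'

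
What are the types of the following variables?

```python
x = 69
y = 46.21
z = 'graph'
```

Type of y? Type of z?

y is assigned a number with a decimal point, so it is a float; z is assigned a quoted string literal, so it is a str

float, str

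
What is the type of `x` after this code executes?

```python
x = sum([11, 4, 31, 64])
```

sum() of ints returns int

int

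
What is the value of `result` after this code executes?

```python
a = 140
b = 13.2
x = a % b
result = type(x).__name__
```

a is int; b is float; x is float; result = 'float'

'float'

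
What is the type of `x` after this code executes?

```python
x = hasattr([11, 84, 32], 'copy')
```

hasattr() returns bool

bool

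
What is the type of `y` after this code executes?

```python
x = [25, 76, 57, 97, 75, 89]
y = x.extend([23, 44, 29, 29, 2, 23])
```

list.extend() returns None

NoneType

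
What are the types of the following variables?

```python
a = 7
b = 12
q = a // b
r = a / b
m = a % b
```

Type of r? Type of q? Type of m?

/ returns float; // returns int; % of ints returns int

float, int, int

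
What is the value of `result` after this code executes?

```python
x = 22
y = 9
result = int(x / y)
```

x = 22; y = 9; result = 2

2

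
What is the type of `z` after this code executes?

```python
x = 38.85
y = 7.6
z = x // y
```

float // float = float

float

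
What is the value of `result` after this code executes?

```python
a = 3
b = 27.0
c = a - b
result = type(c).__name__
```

a is int; b is float; c is float; result = 'float'

'float'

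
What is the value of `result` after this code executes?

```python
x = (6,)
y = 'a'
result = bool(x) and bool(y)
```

x = (6,); y = 'a'; result = True

True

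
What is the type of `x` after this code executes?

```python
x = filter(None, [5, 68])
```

filter() returns a filter object

filter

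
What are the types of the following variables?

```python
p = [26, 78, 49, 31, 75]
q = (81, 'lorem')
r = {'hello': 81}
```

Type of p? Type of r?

p is assigned a list literal (square brackets); r is assigned a dict literal ({key: value})

list, dict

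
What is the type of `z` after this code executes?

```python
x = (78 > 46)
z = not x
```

'not' returns bool

bool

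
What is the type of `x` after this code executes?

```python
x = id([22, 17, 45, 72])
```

id() returns int

int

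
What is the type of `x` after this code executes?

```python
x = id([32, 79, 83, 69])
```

id() returns int

int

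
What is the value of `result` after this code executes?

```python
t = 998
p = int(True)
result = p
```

t = 998; p = 1; result = 1

1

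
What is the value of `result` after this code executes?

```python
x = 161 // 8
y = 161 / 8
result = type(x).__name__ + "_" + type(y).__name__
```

x is int; y is float; result = 'int_float'

'int_float'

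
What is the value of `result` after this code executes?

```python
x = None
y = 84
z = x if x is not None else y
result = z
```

x = None; y = 84; z = 84; result = 84

84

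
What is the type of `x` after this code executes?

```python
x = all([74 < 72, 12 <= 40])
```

all() returns bool

bool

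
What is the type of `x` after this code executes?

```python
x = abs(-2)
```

abs() of int returns int

int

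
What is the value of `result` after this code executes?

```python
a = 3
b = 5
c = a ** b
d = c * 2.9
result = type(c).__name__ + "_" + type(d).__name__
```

a is int; b is int; c is int; d is float; result = 'int_float'

'int_float'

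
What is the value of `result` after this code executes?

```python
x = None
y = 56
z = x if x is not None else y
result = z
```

x = None; y = 56; z = 56; result = 56

56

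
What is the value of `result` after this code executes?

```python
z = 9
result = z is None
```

z = 9; result = False

False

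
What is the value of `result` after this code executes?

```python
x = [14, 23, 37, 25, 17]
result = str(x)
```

x = [14, 23, 37, 25, 17]; result = '[14, 23, 37, 25, 17]'

'[14, 23, 37, 25, 17]'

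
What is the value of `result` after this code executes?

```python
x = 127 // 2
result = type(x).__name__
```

x is int; result = 'int'

'int'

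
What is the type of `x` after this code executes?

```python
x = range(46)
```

range() returns a range object

range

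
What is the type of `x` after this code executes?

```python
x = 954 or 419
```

'or' returns first truthy value (int)

int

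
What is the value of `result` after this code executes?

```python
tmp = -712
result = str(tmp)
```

tmp = -712; result = '-712'

'-712'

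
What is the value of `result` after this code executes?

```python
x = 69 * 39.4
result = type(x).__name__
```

x is float; result = 'float'

'float'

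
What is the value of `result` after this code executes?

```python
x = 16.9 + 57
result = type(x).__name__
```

x is float; result = 'float'

'float'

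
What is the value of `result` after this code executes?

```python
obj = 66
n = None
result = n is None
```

obj = 66; n = None; result = True

True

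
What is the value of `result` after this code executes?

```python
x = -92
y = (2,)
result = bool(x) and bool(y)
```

x = -92; y = (2,); result = True

True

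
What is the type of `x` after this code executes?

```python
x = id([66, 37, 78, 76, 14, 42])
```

id() returns int

int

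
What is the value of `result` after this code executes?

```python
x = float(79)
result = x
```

x = 79.0; result = 79.0

79.0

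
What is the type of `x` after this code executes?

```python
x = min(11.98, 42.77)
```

min() of floats returns float

float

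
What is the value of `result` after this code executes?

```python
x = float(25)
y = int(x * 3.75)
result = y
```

x = 25.0; y = 93; result = 93

93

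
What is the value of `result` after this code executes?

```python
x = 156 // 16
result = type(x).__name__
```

x is int; result = 'int'

'int'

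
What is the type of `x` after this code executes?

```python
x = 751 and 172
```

'and' with truthy values returns last operand (int)

int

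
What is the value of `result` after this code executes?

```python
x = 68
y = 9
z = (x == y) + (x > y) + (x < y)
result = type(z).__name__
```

x is int; y is int; z is int; result = 'int'

'int'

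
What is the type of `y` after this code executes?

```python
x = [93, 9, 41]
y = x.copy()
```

list.copy() returns list

list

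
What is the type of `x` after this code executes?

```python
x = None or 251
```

'or' with None returns the other truthy value

int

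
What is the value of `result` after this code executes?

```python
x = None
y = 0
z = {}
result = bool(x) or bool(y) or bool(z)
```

x = None; y = 0; z = {}; result = False

False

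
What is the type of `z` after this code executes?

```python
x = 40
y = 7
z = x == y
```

Equality comparison returns bool

bool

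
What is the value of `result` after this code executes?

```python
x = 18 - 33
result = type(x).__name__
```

x is int; result = 'int'

'int'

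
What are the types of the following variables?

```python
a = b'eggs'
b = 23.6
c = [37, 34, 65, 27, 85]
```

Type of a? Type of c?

a is assigned a bytes literal (b'...' prefix); c is assigned a list literal (square brackets)

bytes, list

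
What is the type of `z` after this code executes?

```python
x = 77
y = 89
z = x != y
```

Comparison returns bool

bool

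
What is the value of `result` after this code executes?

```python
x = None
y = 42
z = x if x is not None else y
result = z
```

x = None; y = 42; z = 42; result = 42

42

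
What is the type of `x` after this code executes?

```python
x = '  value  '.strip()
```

str.strip() returns str

str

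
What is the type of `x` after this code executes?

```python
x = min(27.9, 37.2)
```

min() of floats returns float

float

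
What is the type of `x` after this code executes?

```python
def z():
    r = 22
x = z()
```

Function without return returns None

NoneType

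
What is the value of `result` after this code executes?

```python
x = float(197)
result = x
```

x = 197.0; result = 197.0

197.0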